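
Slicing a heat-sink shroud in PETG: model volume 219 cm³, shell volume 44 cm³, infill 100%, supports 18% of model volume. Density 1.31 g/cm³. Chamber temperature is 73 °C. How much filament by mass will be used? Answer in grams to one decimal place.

338.5 g

Interior volume = 219 − 44, so 175 cm³.
Infill deposited = 1.00 × 175 = 175 cm³.
Support = 0.18 × 219 = 39.42 cm³.
Total extruded: 44 + 175 + 39.42 → 258.42 cm³.
Mass = 258.42 × 1.31 = 338.5302 g.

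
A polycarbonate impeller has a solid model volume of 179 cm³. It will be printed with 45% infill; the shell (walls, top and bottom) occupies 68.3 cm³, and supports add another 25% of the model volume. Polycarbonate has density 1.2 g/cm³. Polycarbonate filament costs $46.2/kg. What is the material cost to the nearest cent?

$9.03

Volume inside the shell = 179 − 68.3 = 110.7 cm³.
Deposited infill = 0.45 × 110.7, so 49.815 cm³.
Support = 0.25 × 179 = 44.75 cm³.
Total extruded = 68.3 + 49.815 + 44.75, so 162.865 cm³.
Mass = 162.865 × 1.2, so 195.438 g.
At $46.2/kg: 195.438/1000 × 46.2 = $9.03.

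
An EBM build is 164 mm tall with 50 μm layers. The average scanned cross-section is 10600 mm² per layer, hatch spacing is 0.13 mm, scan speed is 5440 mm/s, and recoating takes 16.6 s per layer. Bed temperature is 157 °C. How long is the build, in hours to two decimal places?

Layer count = ceil(164 / 0.05) = 3280.
Per-layer scan distance: 10600 / 0.13 → 81538.5 mm.
Scan time per layer = 81538.5 / 5440 = 14.9887 s.
Per-layer time = 14.9887 + 16.6, so 31.5887 s.
Total: 3280 × 31.5887 s = 103610.936 s → 28.78 hours.

28.78 hours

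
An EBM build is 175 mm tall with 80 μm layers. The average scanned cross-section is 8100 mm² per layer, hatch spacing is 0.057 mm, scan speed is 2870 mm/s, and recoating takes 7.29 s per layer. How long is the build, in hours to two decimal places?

Number of layers: 175 / 0.08 → 2188 (rounded up).
Scan path per layer = 8100 / 0.057, so 142105.3 mm.
Beam time per layer = 142105.3 / 2870 = 49.514 s.
Layer cycle: 49.514 + 7.29 → 56.804 s.
2188 layers × 56.804 s/layer = 124287.152 s, i.e. 34.52 hours.

34.52 hours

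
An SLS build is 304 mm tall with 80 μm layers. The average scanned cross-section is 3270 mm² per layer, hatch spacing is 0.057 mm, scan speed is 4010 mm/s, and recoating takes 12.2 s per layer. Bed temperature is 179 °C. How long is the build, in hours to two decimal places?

27.98 hours

Layer count = ceil(304 / 0.08) = 3800.
Scan path per layer = 3270 / 0.057, so 57368.4 mm.
Scan time per layer: 57368.4 / 4010 → 14.3063 s.
Layer cycle = 14.3063 + 12.2, so 26.5063 s.
Total: 3800 × 26.5063 s = 100723.94 s → 27.98 hours.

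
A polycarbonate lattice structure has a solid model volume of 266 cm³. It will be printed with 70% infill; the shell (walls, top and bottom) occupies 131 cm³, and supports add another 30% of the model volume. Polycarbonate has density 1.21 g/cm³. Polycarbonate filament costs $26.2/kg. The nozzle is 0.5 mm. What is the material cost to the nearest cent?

Infill region = 266 − 131 = 135 cm³.
Infill volume: 0.70 × 135 → 94.5 cm³.
Support = 0.30 × 266 = 79.8 cm³.
Total printed volume = 131 + 94.5 + 79.8 = 305.3 cm³.
Mass = 305.3 × 1.21, so 369.413 g.
Cost = 369.413 g / 1000 × $26.2/kg = $9.68.

$9.68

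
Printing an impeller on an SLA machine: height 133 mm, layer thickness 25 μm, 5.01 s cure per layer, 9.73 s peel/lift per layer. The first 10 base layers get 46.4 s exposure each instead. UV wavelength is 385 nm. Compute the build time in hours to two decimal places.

21.90 hours

Layers = ⌈133/0.025⌉ = 5320.
Bottom layers = 10 × (46.4 + 9.73) = 561.3 s.
Normal layers = 5310 × (5.01 + 9.73) = 78269.4 s.
Sum: 561.3 + 78269.4 = 78830.7 s → 21.90 hours.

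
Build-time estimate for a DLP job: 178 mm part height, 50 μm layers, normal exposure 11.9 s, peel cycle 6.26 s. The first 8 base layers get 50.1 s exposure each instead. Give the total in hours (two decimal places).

18.04 hours

Layers = ⌈178/0.05⌉ = 3560.
Burn-in layers = 8 × (50.1 + 6.26) = 450.88 s.
Regular layers: 3552 × (11.9 + 6.26) → 64504.32 s.
Total = 450.88 + 64504.32 = 64955.2 s = 18.04 hours.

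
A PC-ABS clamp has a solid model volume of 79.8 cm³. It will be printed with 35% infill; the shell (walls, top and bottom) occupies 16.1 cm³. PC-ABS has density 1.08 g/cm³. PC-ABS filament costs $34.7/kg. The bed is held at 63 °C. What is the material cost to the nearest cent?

Infill region: 79.8 − 16.1 → 63.7 cm³.
Deposited infill = 0.35 × 63.7 = 22.295 cm³.
Deposited volume = 16.1 + 22.295, so 38.395 cm³.
Mass = 38.395 × 1.08, so 41.4666 g.
Cost = 41.4666 g / 1000 × $34.7/kg = $1.44.

$1.44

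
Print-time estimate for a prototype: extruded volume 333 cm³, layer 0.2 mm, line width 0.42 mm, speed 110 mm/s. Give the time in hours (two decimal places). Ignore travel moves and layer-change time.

10.01 hours

Line area = 0.2 × 0.42, so 0.084 mm².
Path length: 333000 mm³ / 0.084 mm² → 3964285.7 mm.
Extrusion time = 3964285.7 / 110, so 36039 s.
In the requested units: 36039 s = 10.01 hours.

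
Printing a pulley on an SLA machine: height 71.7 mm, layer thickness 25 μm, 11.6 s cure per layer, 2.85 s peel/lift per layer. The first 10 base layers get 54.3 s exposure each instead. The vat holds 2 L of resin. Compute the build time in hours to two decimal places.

Layer count = ceil(71.7 / 0.025) = 2868.
Bottom layers = 10 × (54.3 + 2.85) = 571.5 s.
Remaining layers = 2858 × (11.6 + 2.85), so 41298.1 s.
Total = 571.5 + 41298.1 = 41869.6 s = 11.63 hours.

11.63 hours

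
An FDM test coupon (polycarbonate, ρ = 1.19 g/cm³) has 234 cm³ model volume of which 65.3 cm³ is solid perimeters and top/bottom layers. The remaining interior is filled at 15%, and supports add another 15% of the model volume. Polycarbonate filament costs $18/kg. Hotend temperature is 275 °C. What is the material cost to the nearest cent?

$2.69

Infill region = 234 − 65.3, so 168.7 cm³.
Infill deposited: 0.15 × 168.7 → 25.305 cm³.
Support = 0.15 × 234 = 35.1 cm³.
Total printed volume = 65.3 + 25.305 + 35.1, so 125.705 cm³.
Mass = 125.705 × 1.19, so 149.58895 g.
Cost = 149.58895 g / 1000 × $18/kg = $2.69.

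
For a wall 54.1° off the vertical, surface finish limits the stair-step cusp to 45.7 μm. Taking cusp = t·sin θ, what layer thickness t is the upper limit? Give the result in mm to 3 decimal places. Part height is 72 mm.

t = h_c / sin θ = 0.0457 / 0.8100 = 0.056 mm.

0.056 mm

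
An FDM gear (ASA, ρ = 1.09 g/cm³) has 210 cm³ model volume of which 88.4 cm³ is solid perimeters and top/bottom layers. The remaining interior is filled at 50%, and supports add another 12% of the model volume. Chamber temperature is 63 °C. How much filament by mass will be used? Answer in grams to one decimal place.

190.1 g

Volume inside the shell = 210 − 88.4, so 121.6 cm³.
Infill volume = 0.50 × 121.6, so 60.8 cm³.
Support = 0.12 × 210, so 25.2 cm³.
Total extruded: 88.4 + 60.8 + 25.2 → 174.4 cm³.
Mass = 174.4 × 1.09, so 190.096 g.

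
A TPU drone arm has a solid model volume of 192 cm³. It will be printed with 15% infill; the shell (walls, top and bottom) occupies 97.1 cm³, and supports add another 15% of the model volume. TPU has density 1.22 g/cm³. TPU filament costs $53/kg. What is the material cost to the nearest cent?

$9.06

Volume inside the shell = 192 − 97.1, so 94.9 cm³.
Infill volume: 0.15 × 94.9 → 14.235 cm³.
Support = 0.15 × 192, so 28.8 cm³.
Total printed volume = 97.1 + 14.235 + 28.8, so 140.135 cm³.
Mass = 140.135 × 1.22, so 170.9647 g.
At $53/kg: 170.9647/1000 × 53 = $9.06.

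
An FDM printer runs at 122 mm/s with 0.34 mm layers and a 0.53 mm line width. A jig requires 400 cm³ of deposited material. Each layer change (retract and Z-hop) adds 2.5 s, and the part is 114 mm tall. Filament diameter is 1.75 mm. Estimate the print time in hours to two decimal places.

5.29 hours

Line area = 0.34 × 0.53, so 0.1802 mm².
Toolpath length = 400 cm³ / 0.1802 mm² = 400000 / 0.1802 = 2219755.8 mm.
Time extruding = 2219755.8 / 122, so 18194.7 s.
Layer count = ceil(114 / 0.34) = 336.
Non-print overhead: 336 × 2.5 → 840 s.
Total = 18194.7 + 840 = 19034.7 s = 5.29 hours.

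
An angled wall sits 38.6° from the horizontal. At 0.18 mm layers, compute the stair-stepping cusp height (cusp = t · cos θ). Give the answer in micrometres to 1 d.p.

Cusp = layer height × cos(38.6°) = 0.18 × 0.7815 = 0.14067 mm = 140.7 μm.

140.7 μm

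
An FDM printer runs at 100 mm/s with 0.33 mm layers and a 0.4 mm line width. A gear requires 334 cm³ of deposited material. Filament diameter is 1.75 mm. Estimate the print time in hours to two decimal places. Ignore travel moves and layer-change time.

Bead cross-section: 0.33 × 0.4 → 0.132 mm².
Toolpath length = 334 cm³ / 0.132 mm² = 334000 / 0.132 = 2530303 mm.
Extrusion time = 2530303 / 100 = 25303 s.
Converting: 25303 s = 7.03 hours.

7.03 hours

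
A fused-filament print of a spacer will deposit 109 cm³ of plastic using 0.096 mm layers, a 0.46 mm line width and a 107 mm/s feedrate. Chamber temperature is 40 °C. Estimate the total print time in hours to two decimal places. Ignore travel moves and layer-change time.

Extrusion cross-section = 0.096 × 0.46, so 0.04416 mm².
Path length: 109000 mm³ / 0.04416 mm² → 2468297.1 mm.
Time extruding = 2468297.1 / 107, so 23068.2 s.
Converting: 23068.2 s = 6.41 hours.

6.41 hours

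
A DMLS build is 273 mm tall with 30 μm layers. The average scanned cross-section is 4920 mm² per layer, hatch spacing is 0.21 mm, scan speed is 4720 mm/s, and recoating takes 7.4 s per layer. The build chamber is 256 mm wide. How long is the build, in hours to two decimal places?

Layers = ⌈273/0.03⌉ = 9100.
Scan path per layer = 4920 / 0.21, so 23428.6 mm.
Scan time per layer: 23428.6 / 4720 → 4.9637 s.
Layer cycle = 4.9637 + 7.4 = 12.3637 s.
Build time = 9100 × 12.3637 = 112509.67 s = 31.25 hours.

31.25 hours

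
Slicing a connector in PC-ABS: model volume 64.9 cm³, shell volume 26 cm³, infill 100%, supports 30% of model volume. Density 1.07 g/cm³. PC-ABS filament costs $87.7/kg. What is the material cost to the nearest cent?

Volume inside the shell = 64.9 − 26 = 38.9 cm³.
Infill deposited: 1.00 × 38.9 → 38.9 cm³.
Support: 0.30 × 64.9 → 19.47 cm³.
Total printed volume = 26 + 38.9 + 19.47 = 84.37 cm³.
Mass = 84.37 × 1.07 = 90.2759 g.
Cost = 90.2759 g / 1000 × $87.7/kg = $7.92.

$7.92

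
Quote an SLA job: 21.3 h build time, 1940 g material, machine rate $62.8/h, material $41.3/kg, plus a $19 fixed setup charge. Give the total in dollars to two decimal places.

Machine-time cost = 62.8 × 21.3 = $1337.64.
Feedstock cost = 41.3 × 1940/1000, so $80.122.
Adding setup: 1337.64 + 80.122 + 19 → 1436.762 ≈ $1436.76.

$1436.76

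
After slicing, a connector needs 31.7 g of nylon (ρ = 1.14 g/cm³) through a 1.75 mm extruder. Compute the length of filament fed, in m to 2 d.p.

Extruded volume: 31.7/1.14 = 27.807 cm³ (27807 mm³).
Cross-section of 1.75 mm filament: π·(1.75/2)² = 2.4053 mm².
Length = 27807 / 2.4053 = 11560.72 mm = 11.56 m.

11.56 m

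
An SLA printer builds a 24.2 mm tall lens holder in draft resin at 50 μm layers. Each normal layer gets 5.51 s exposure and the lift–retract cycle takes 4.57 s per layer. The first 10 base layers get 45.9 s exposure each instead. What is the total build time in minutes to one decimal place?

88.0 minutes

Layer count = ceil(24.2 / 0.05) = 484.
Bottom layers = 10 × (45.9 + 4.57) = 504.7 s.
Normal layers: 474 × (5.51 + 4.57) → 4777.92 s.
Sum: 504.7 + 4777.92 = 5282.62 s → 88.0 minutes.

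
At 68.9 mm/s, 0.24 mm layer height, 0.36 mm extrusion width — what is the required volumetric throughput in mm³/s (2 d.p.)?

5.95

Bead cross-section = 0.24 × 0.36 = 0.0864 mm².
Q = v·A = 68.9 × 0.0864 = 5.95 mm³/s.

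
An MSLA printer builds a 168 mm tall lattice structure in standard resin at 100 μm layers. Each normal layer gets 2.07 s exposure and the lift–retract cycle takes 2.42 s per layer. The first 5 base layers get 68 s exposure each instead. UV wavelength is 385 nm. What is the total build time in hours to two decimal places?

2.19 hours

Layer count = ceil(168 / 0.1) = 1680.
Base layers = 5 × (68 + 2.42), so 352.1 s.
Regular layers = 1675 × (2.07 + 2.42) = 7520.75 s.
Sum: 352.1 + 7520.75 = 7872.85 s → 2.19 hours.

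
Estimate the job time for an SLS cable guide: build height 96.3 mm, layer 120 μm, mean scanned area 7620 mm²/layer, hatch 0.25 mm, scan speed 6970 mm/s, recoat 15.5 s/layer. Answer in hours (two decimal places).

4.43 hours

Layer count = ceil(96.3 / 0.12) = 803.
Hatch length per layer: 7620 / 0.25 → 30480 mm.
Scan time per layer = 30480 / 6970 = 4.373 s.
Time per layer = 4.373 + 15.5, so 19.873 s.
Build time = 803 × 19.873 = 15958.019 s = 4.43 hours.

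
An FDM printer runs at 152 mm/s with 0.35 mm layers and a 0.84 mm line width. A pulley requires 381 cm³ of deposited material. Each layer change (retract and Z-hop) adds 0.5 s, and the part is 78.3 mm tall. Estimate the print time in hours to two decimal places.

Extrusion cross-section = 0.35 × 0.84, so 0.294 mm².
Path length: 381000 mm³ / 0.294 mm² → 1295918.4 mm.
Print-move time: 1295918.4 / 152 → 8525.8 s.
Number of layers: 78.3 / 0.35 → 224 (rounded up).
Z-hop total = 224 × 0.5, so 112 s.
Altogether 8525.8 + 112 = 8637.8 s, i.e. 2.40 hours.

2.40 hours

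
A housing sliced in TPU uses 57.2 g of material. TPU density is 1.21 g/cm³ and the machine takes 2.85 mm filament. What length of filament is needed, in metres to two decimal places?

7.41 m

Volume = 57.2 g / 1.21 g·cm⁻³ = 47.2727 cm³ = 47272.7 mm³.
Filament cross-section = π × (2.85/2)² = 6.3794 mm².
Length = 47272.7 / 6.3794 = 7410.21 mm = 7.41 m.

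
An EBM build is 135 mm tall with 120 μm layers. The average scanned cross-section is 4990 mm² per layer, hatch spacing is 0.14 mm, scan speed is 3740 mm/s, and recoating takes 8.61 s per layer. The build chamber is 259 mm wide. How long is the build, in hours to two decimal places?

Number of layers: 135 / 0.12 → 1125 (rounded up).
Per-layer scan distance = 4990 / 0.14, so 35642.9 mm.
Beam time per layer = 35642.9 / 3740, so 9.5302 s.
Layer cycle: 9.5302 + 8.61 → 18.1402 s.
Build time = 1125 × 18.1402 = 20407.725 s = 5.67 hours.

5.67 hours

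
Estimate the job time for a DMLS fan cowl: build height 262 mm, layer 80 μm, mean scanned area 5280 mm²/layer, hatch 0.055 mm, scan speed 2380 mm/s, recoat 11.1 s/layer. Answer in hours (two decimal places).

46.79 hours

Layer count = ceil(262 / 0.08) = 3275.
Scan path per layer = 5280 / 0.055, so 96000 mm.
Per-layer scan time = 96000 / 2380 = 40.3361 s.
Per-layer time: 40.3361 + 11.1 → 51.4361 s.
Total: 3275 × 51.4361 s = 168453.2275 s → 46.79 hours.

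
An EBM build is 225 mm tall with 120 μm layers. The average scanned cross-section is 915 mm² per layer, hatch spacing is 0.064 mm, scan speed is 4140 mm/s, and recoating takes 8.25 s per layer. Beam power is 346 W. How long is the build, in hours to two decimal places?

Layers = ⌈225/0.12⌉ = 1875.
Per-layer scan distance = 915 / 0.064 = 14296.9 mm.
Beam time per layer = 14296.9 / 4140 = 3.4534 s.
Per-layer time: 3.4534 + 8.25 → 11.7034 s.
1875 layers × 11.7034 s/layer = 21943.875 s, i.e. 6.10 hours.

6.10 hours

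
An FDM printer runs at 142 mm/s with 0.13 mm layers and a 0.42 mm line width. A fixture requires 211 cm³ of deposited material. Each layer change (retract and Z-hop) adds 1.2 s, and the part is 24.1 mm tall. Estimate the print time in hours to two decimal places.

Bead cross-section: 0.13 × 0.42 → 0.0546 mm².
Total extruded path = 211000/0.0546 = 3864468.9 mm.
Print-move time = 3864468.9 / 142 = 27214.6 s.
Layers = ⌈24.1/0.13⌉ = 186.
Layer-change overhead = 186 × 1.2, so 223.2 s.
Total = 27214.6 + 223.2 = 27437.8 s = 7.62 hours.

7.62 hours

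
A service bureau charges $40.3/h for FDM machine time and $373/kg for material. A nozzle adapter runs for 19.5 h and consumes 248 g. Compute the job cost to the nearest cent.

$878.35

Machine cost = 40.3 × 19.5, so $785.85.
Material charge: 373 × 248/1000 → $92.504.
Job cost: 785.85 + 92.504 = 878.354 ≈ $878.35.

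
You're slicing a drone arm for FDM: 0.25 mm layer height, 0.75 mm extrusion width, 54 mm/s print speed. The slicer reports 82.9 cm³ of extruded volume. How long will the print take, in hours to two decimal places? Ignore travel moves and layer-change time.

Line area: 0.25 × 0.75 → 0.1875 mm².
Total extruded path = 82900/0.1875 = 442133.3 mm.
Print-move time = 442133.3 / 54, so 8187.7 s.
8187.7 s = 2.27 hours.

2.27 hours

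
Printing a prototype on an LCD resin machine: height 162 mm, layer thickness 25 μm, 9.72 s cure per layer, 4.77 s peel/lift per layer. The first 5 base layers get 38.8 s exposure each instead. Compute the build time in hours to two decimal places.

26.12 hours

Layers = ⌈162/0.025⌉ = 6480.
Bottom layers: 5 × (38.8 + 4.77) → 217.85 s.
Regular layers = 6475 × (9.72 + 4.77), so 93822.75 s.
Total = 217.85 + 93822.75 = 94040.6 s = 26.12 hours.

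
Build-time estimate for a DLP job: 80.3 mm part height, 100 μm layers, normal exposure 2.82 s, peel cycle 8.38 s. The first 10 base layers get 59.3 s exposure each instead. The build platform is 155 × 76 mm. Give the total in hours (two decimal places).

2.66 hours

Layers = ⌈80.3/0.1⌉ = 803.
Burn-in layers = 10 × (59.3 + 8.38) = 676.8 s.
Normal layers = 793 × (2.82 + 8.38) = 8881.6 s.
Sum: 676.8 + 8881.6 = 9558.4 s → 2.66 hours.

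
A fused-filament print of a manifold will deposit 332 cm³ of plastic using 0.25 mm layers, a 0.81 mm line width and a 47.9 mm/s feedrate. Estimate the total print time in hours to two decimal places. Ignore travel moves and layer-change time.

Bead cross-section = 0.25 × 0.81 = 0.2025 mm².
Toolpath length = 332 cm³ / 0.2025 mm² = 332000 / 0.2025 = 1639506.2 mm.
Time extruding = 1639506.2 / 47.9 = 34227.7 s.
Converting: 34227.7 s = 9.51 hours.

9.51 hours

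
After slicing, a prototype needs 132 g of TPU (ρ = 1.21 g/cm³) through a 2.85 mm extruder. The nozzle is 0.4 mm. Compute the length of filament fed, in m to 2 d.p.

Volume = 132 g / 1.21 g·cm⁻³ = 109.0909 cm³ = 109090.9 mm³.
Cross-section of 2.85 mm filament: π·(2.85/2)² = 6.3794 mm².
Length = 109090.9 / 6.3794 = 17100.5 mm = 17.10 m.

17.10 m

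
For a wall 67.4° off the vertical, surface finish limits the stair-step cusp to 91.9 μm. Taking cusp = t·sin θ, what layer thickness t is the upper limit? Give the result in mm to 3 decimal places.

0.100 mm

t = h_c / sin θ = 0.0919 / 0.9232 = 0.100 mm.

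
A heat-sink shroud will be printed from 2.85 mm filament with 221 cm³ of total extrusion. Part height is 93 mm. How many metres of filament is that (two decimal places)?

34.64 m

Filament cross-section = π × (2.85/2)² = 6.3794 mm².
L = 221000 mm³ / 6.3794 mm² = 34642.76 mm, i.e. 34.64 m.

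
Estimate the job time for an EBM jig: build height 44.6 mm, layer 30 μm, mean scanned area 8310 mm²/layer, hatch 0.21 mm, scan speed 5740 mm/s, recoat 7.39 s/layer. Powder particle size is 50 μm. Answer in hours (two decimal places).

5.90 hours

Layer count = ceil(44.6 / 0.03) = 1487.
Per-layer scan distance = 8310 / 0.21, so 39571.4 mm.
Scan time per layer = 39571.4 / 5740, so 6.894 s.
Layer cycle = 6.894 + 7.39 = 14.284 s.
1487 layers × 14.284 s/layer = 21240.308 s, i.e. 5.90 hours.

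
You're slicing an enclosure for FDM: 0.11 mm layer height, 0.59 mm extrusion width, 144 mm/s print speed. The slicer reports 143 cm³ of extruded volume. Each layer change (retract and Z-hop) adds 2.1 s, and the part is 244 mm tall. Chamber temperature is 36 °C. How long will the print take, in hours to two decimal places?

5.54 hours

Extrusion cross-section = 0.11 × 0.59, so 0.0649 mm².
Path length: 143000 mm³ / 0.0649 mm² → 2203389.8 mm.
Extrusion time = 2203389.8 / 144 = 15301.3 s.
Layers = ⌈244/0.11⌉ = 2219.
Non-print overhead: 2219 × 2.1 → 4659.9 s.
Total = 15301.3 + 4659.9 = 19961.2 s = 5.54 hours.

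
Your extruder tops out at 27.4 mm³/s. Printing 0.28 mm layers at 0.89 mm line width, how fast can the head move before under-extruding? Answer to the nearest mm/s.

110 mm/s

A: 0.28 × 0.89 → 0.2492 mm².
Max speed = 27.4 / 0.2492 = 109.95 ≈ 110 mm/s.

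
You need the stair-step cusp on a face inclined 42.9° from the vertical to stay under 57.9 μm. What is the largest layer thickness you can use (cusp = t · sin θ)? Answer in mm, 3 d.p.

sin(42.9°) = 0.6807; t_max = 0.0579/0.6807 = 0.085 mm.

0.085 mm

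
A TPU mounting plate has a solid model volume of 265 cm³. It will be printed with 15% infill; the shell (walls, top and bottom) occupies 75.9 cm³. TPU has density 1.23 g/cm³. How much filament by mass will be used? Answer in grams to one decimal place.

128.2 g

Volume inside the shell = 265 − 75.9, so 189.1 cm³.
Deposited infill = 0.15 × 189.1, so 28.365 cm³.
Total extruded = 75.9 + 28.365, so 104.265 cm³.
Mass = 104.265 × 1.23 = 128.24595 g.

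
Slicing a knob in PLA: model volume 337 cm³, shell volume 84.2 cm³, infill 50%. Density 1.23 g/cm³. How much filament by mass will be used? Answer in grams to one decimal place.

Interior volume: 337 − 84.2 → 252.8 cm³.
Infill deposited: 0.50 × 252.8 → 126.4 cm³.
Total extruded = 84.2 + 126.4 = 210.6 cm³.
Mass = 210.6 × 1.23 = 259.038 g.

259.0 g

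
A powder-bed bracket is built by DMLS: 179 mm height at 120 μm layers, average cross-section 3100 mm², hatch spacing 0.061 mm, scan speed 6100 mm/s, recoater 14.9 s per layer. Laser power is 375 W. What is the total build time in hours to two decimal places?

Number of layers: 179 / 0.12 → 1492 (rounded up).
Per-layer scan distance = 3100 / 0.061 = 50819.7 mm.
Laser time per layer = 50819.7 / 6100 = 8.3311 s.
Time per layer = 8.3311 + 14.9, so 23.2311 s.
Total: 1492 × 23.2311 s = 34660.8012 s → 9.63 hours.

9.63 hours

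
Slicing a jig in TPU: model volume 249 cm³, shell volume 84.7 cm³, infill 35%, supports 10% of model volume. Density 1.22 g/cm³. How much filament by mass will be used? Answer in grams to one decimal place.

203.9 g

Volume inside the shell = 249 − 84.7, so 164.3 cm³.
Infill deposited = 0.35 × 164.3 = 57.505 cm³.
Support: 0.10 × 249 → 24.9 cm³.
Total extruded = 84.7 + 57.505 + 24.9 = 167.105 cm³.
Mass = 167.105 × 1.22, so 203.8681 g.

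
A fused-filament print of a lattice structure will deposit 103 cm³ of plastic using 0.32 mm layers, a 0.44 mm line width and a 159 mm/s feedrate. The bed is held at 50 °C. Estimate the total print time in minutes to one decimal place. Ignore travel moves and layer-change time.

Line area: 0.32 × 0.44 → 0.1408 mm².
Toolpath length = 103 cm³ / 0.1408 mm² = 103000 / 0.1408 = 731534.1 mm.
Extrusion time = 731534.1 / 159 = 4600.8 s.
Converting: 4600.8 s = 76.7 minutes.

76.7 minutes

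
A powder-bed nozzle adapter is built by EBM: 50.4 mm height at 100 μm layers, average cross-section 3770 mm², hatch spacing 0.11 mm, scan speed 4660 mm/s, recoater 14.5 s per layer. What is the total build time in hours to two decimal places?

Number of layers: 50.4 / 0.1 → 504 (rounded up).
Per-layer scan distance: 3770 / 0.11 → 34272.7 mm.
Scan time per layer = 34272.7 / 4660 = 7.3547 s.
Time per layer: 7.3547 + 14.5 → 21.8547 s.
Total: 504 × 21.8547 s = 11014.7688 s → 3.06 hours.

3.06 hours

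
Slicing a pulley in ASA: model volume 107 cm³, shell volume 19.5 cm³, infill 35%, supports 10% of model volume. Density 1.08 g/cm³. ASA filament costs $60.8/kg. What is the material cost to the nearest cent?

$3.99

Infill region: 107 − 19.5 → 87.5 cm³.
Infill deposited = 0.35 × 87.5 = 30.625 cm³.
Support = 0.10 × 107 = 10.7 cm³.
Total extruded = 19.5 + 30.625 + 10.7, so 60.825 cm³.
Mass = 60.825 × 1.08, so 65.691 g.
Cost = 65.691 g / 1000 × $60.8/kg = $3.99.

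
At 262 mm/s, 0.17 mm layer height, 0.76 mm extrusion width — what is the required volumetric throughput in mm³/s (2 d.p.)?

33.85

Bead cross-section = 0.17 × 0.76 = 0.1292 mm².
Q = v·A = 262 × 0.1292 = 33.85 mm³/s.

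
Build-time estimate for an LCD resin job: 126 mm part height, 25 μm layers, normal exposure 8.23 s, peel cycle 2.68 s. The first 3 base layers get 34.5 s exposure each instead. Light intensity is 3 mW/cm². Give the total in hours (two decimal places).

15.30 hours

Layers = ⌈126/0.025⌉ = 5040.
Base layers: 3 × (34.5 + 2.68) → 111.54 s.
Normal layers: 5037 × (8.23 + 2.68) → 54953.67 s.
Sum: 111.54 + 54953.67 = 55065.21 s → 15.30 hours.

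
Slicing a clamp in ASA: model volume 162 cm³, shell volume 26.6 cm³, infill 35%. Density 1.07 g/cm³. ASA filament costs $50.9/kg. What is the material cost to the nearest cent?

Infill region = 162 − 26.6 = 135.4 cm³.
Deposited infill = 0.35 × 135.4, so 47.39 cm³.
Total printed volume = 26.6 + 47.39, so 73.99 cm³.
Mass = 73.99 × 1.07 = 79.1693 g.
At $50.9/kg: 79.1693/1000 × 50.9 = $4.03.

$4.03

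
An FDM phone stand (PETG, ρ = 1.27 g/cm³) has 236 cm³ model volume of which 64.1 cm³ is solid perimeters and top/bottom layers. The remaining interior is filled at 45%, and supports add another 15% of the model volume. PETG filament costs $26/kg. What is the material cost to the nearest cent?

Infill region = 236 − 64.1 = 171.9 cm³.
Infill deposited = 0.45 × 171.9, so 77.355 cm³.
Support = 0.15 × 236, so 35.4 cm³.
Deposited volume = 64.1 + 77.355 + 35.4 = 176.855 cm³.
Mass = 176.855 × 1.27 = 224.60585 g.
At $26/kg: 224.60585/1000 × 26 = $5.84.

$5.84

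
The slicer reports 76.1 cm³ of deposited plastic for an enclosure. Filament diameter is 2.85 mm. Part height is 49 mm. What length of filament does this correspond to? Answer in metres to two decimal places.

11.93 m

A = π r² = π × 1.425² = 6.3794 mm².
Length = 76.1 cm³ / 6.3794 mm² = 76100 / 6.3794 = 11929.02 mm = 11.93 m.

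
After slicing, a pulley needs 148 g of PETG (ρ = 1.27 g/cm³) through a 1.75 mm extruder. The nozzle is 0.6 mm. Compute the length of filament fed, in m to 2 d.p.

48.45 m

Volume = 148 g / 1.27 g·cm⁻³ = 116.5354 cm³ = 116535.4 mm³.
Filament cross-section = π × (1.75/2)² = 2.4053 mm².
Length = 116535.4 / 2.4053 = 48449.42 mm = 48.45 m.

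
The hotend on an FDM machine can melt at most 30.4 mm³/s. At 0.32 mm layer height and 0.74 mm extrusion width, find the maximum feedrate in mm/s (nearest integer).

A = 0.32 × 0.74 = 0.2368 mm².
Max speed = 30.4 / 0.2368 = 128.38 ≈ 128 mm/s.

128 mm/s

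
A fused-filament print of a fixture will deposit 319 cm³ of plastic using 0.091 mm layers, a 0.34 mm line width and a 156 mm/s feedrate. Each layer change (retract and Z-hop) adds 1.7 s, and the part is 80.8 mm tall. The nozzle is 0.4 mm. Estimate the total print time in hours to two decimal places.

18.78 hours

Extrusion cross-section = 0.091 × 0.34, so 0.03094 mm².
Total extruded path = 319000/0.03094 = 10310278 mm.
Extrusion time = 10310278 / 156, so 66091.5 s.
Layer count = ceil(80.8 / 0.091) = 888.
Layer-change overhead = 888 × 1.7 = 1509.6 s.
Total = 66091.5 + 1509.6 = 67601.1 s = 18.78 hours.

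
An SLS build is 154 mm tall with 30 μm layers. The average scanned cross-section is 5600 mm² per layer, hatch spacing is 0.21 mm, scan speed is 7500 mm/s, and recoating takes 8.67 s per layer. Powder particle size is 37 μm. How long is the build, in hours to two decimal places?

17.44 hours

Layer count = ceil(154 / 0.03) = 5134.
Per-layer scan distance = 5600 / 0.21, so 26666.7 mm.
Laser time per layer = 26666.7 / 7500, so 3.5556 s.
Layer cycle = 3.5556 + 8.67, so 12.2256 s.
Build time = 5134 × 12.2256 = 62766.2304 s = 17.44 hours.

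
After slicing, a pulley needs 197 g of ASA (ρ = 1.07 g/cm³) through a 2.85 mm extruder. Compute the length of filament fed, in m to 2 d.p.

Extruded volume: 197/1.07 = 184.1121 cm³ (184112.1 mm³).
Filament cross-section = π × (2.85/2)² = 6.3794 mm².
Length = 184112.1 / 6.3794 = 28860.41 mm = 28.86 m.

28.86 m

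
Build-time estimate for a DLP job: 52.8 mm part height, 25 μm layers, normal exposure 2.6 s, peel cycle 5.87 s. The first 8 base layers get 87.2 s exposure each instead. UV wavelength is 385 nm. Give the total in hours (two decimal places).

Layer count = ceil(52.8 / 0.025) = 2112.
Burn-in layers = 8 × (87.2 + 5.87) = 744.56 s.
Remaining layers: 2104 × (2.6 + 5.87) → 17820.88 s.
Sum: 744.56 + 17820.88 = 18565.44 s → 5.16 hours.

5.16 hours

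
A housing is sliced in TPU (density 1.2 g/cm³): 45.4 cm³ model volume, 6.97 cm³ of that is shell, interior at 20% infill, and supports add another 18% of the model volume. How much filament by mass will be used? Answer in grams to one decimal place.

Volume inside the shell = 45.4 − 6.97, so 38.43 cm³.
Infill volume = 0.20 × 38.43, so 7.686 cm³.
Support = 0.18 × 45.4 = 8.172 cm³.
Total extruded = 6.97 + 7.686 + 8.172 = 22.828 cm³.
Mass = 22.828 × 1.2 = 27.3936 g.

27.4 g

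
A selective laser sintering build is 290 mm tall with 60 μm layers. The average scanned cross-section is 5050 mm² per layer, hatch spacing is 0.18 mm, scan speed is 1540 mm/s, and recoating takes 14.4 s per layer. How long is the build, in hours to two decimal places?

43.80 hours

Number of layers: 290 / 0.06 → 4834 (rounded up).
Hatch length per layer = 5050 / 0.18, so 28055.6 mm.
Per-layer scan time = 28055.6 / 1540, so 18.2179 s.
Per-layer time = 18.2179 + 14.4 = 32.6179 s.
Build time = 4834 × 32.6179 = 157674.9286 s = 43.80 hours.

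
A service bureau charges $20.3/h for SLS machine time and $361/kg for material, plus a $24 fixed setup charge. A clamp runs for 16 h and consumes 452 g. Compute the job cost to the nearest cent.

Time charge = 20.3 × 16 = $324.80.
Material cost: 361 × 452/1000 → $163.172.
Adding setup: 324.80 + 163.172 + 24 → 511.972 ≈ $511.97.

$511.97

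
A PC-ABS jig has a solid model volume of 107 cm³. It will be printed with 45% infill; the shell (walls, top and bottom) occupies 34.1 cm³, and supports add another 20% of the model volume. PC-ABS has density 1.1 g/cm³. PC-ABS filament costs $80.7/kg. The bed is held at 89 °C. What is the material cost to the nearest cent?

$7.84

Infill region = 107 − 34.1, so 72.9 cm³.
Infill volume = 0.45 × 72.9 = 32.805 cm³.
Support = 0.20 × 107 = 21.4 cm³.
Total extruded = 34.1 + 32.805 + 21.4 = 88.305 cm³.
Mass = 88.305 × 1.1, so 97.1355 g.
Cost = 97.1355 g / 1000 × $80.7/kg = $7.84.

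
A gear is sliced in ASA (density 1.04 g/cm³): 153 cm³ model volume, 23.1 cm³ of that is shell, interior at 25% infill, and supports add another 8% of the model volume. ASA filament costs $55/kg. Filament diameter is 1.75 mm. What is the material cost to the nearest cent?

Volume inside the shell = 153 − 23.1, so 129.9 cm³.
Infill deposited: 0.25 × 129.9 → 32.475 cm³.
Support = 0.08 × 153 = 12.24 cm³.
Deposited volume = 23.1 + 32.475 + 12.24 = 67.815 cm³.
Mass: 67.815 × 1.04 → 70.5276 g.
At $55/kg: 70.5276/1000 × 55 = $3.88.

$3.88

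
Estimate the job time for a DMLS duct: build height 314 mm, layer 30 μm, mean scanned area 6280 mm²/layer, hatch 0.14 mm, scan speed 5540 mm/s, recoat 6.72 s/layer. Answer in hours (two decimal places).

43.08 hours

Layers = ⌈314/0.03⌉ = 10467.
Hatch length per layer = 6280 / 0.14 = 44857.1 mm.
Scan time per layer: 44857.1 / 5540 → 8.0969 s.
Time per layer = 8.0969 + 6.72, so 14.8169 s.
Build time = 10467 × 14.8169 = 155088.4923 s = 43.08 hours.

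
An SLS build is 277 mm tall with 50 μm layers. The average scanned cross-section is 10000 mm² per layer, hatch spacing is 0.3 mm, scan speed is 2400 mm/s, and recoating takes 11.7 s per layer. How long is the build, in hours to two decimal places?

39.38 hours

Layer count = ceil(277 / 0.05) = 5540.
Per-layer scan distance = 10000 / 0.3 = 33333.3 mm.
Per-layer scan time: 33333.3 / 2400 → 13.8889 s.
Layer cycle: 13.8889 + 11.7 → 25.5889 s.
5540 layers × 25.5889 s/layer = 141762.506 s, i.e. 39.38 hours.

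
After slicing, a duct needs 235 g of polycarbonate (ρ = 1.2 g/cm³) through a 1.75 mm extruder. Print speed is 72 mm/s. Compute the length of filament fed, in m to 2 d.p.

81.42 m

Extruded volume: 235/1.2 = 195.8333 cm³ (195833.3 mm³).
Cross-section of 1.75 mm filament: π·(1.75/2)² = 2.4053 mm².
Length = 195833.3 / 2.4053 = 81417.41 mm = 81.42 m.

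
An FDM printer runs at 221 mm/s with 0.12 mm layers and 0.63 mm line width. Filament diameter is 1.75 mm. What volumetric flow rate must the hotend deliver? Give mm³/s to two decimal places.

16.71

A = 0.12 × 0.63 = 0.0756 mm².
Q = v·A = 221 × 0.0756 = 16.71 mm³/s.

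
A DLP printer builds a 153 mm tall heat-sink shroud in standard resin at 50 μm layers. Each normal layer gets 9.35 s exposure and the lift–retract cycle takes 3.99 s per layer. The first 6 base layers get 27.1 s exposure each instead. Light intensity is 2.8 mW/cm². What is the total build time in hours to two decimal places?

11.37 hours

Number of layers: 153 / 0.05 → 3060 (rounded up).
Burn-in layers = 6 × (27.1 + 3.99), so 186.54 s.
Remaining layers = 3054 × (9.35 + 3.99), so 40740.36 s.
Total = 186.54 + 40740.36 = 40926.9 s = 11.37 hours.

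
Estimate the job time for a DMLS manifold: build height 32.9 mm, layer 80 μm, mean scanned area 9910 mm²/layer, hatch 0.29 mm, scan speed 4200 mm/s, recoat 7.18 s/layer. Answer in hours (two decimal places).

1.75 hours

Layer count = ceil(32.9 / 0.08) = 412.
Scan path per layer = 9910 / 0.29, so 34172.4 mm.
Per-layer scan time = 34172.4 / 4200 = 8.1363 s.
Time per layer = 8.1363 + 7.18 = 15.3163 s.
Total: 412 × 15.3163 s = 6310.3156 s → 1.75 hours.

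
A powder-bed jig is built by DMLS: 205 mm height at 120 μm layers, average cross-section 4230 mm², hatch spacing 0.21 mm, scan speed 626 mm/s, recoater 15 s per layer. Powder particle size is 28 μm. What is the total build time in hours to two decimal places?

22.40 hours

Number of layers: 205 / 0.12 → 1709 (rounded up).
Hatch length per layer = 4230 / 0.21, so 20142.9 mm.
Laser time per layer = 20142.9 / 626 = 32.1772 s.
Layer cycle: 32.1772 + 15 → 47.1772 s.
Total: 1709 × 47.1772 s = 80625.8348 s → 22.40 hours.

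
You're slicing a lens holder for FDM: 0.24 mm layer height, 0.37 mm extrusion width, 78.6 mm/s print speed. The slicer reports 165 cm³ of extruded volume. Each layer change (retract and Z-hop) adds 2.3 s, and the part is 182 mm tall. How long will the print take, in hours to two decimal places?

7.05 hours

Bead cross-section = 0.24 × 0.37 = 0.0888 mm².
Toolpath length = 165 cm³ / 0.0888 mm² = 165000 / 0.0888 = 1858108.1 mm.
Extrusion time = 1858108.1 / 78.6, so 23640.1 s.
Layer count = ceil(182 / 0.24) = 759.
Layer-change overhead: 759 × 2.3 → 1745.7 s.
Altogether 23640.1 + 1745.7 = 25385.8 s, i.e. 7.05 hours.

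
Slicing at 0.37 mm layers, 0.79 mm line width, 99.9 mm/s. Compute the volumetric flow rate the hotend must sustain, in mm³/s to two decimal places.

29.20

Extrusion cross-section = 0.37 × 0.79, so 0.2923 mm².
Q = v·A = 99.9 × 0.2923 = 29.20 mm³/s.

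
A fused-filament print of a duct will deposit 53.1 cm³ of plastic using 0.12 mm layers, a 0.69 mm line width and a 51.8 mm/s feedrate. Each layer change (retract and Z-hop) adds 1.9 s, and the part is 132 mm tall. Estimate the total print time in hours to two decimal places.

4.02 hours

Line area: 0.12 × 0.69 → 0.0828 mm².
Toolpath length = 53.1 cm³ / 0.0828 mm² = 53100 / 0.0828 = 641304.3 mm.
Print-move time = 641304.3 / 51.8 = 12380.4 s.
Layer count = ceil(132 / 0.12) = 1100.
Z-hop total = 1100 × 1.9 = 2090 s.
Total = 12380.4 + 2090 = 14470.4 s = 4.02 hours.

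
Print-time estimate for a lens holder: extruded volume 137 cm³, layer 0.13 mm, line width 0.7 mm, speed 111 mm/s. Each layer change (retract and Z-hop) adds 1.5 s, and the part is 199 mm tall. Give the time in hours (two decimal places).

Extrusion cross-section = 0.13 × 0.7 = 0.091 mm².
Total extruded path = 137000/0.091 = 1505494.5 mm.
Print-move time: 1505494.5 / 111 → 13563 s.
Layer count = ceil(199 / 0.13) = 1531.
Non-print overhead: 1531 × 1.5 → 2296.5 s.
Altogether 13563 + 2296.5 = 15859.5 s, i.e. 4.41 hours.

4.41 hours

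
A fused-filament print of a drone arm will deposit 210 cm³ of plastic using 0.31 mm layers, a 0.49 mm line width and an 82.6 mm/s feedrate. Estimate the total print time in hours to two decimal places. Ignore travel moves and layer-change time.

Extrusion cross-section = 0.31 × 0.49 = 0.1519 mm².
Total extruded path = 210000/0.1519 = 1382488.5 mm.
Time extruding = 1382488.5 / 82.6 = 16737.1 s.
16737.1 s = 4.65 hours.

4.65 hours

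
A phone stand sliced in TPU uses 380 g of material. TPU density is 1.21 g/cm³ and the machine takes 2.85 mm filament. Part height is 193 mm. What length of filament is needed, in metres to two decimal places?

49.23 m

Volume = 380 g / 1.21 g·cm⁻³ = 314.0496 cm³ = 314049.6 mm³.
Cross-section of 2.85 mm filament: π·(2.85/2)² = 6.3794 mm².
Length = 314049.6 / 6.3794 = 49228.7 mm = 49.23 m.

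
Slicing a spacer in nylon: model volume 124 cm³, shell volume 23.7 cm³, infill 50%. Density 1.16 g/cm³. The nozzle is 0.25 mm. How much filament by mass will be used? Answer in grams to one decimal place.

Interior volume = 124 − 23.7 = 100.3 cm³.
Infill volume = 0.50 × 100.3 = 50.15 cm³.
Total printed volume = 23.7 + 50.15 = 73.85 cm³.
Mass: 73.85 × 1.16 → 85.666 g.

85.7 g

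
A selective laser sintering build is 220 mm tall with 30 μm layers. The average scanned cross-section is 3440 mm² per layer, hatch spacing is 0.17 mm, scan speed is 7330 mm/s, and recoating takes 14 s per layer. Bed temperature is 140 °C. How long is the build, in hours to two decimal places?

Layer count = ceil(220 / 0.03) = 7334.
Hatch length per layer = 3440 / 0.17 = 20235.3 mm.
Laser time per layer: 20235.3 / 7330 → 2.7606 s.
Time per layer = 2.7606 + 14 = 16.7606 s.
Build time = 7334 × 16.7606 = 122922.2404 s = 34.15 hours.

34.15 hours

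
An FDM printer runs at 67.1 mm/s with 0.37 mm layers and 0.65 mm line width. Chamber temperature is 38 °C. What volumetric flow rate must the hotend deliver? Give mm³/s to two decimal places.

16.14

Bead cross-section: 0.37 × 0.65 → 0.2405 mm².
Volumetric flow = 67.1 × 0.2405 = 16.14 mm³/s.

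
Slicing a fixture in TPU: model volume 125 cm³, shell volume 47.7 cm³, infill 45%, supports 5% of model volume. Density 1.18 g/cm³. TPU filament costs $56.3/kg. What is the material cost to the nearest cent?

Volume inside the shell = 125 − 47.7, so 77.3 cm³.
Infill deposited = 0.45 × 77.3, so 34.785 cm³.
Support: 0.05 × 125 → 6.25 cm³.
Deposited volume = 47.7 + 34.785 + 6.25 = 88.735 cm³.
Mass = 88.735 × 1.18, so 104.7073 g.
At $56.3/kg: 104.7073/1000 × 56.3 = $5.90.

$5.90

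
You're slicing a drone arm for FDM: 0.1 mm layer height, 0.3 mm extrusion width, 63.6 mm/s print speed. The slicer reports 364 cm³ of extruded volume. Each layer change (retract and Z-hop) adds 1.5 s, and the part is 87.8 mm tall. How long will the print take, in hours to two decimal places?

Extrusion cross-section = 0.1 × 0.3 = 0.03 mm².
Toolpath length = 364 cm³ / 0.03 mm² = 364000 / 0.03 = 12133333.3 mm.
Extrusion time = 12133333.3 / 63.6, so 190775.7 s.
Layer count = ceil(87.8 / 0.1) = 878.
Layer-change overhead = 878 × 1.5 = 1317 s.
Total = 190775.7 + 1317 = 192092.7 s = 53.36 hours.

53.36 hours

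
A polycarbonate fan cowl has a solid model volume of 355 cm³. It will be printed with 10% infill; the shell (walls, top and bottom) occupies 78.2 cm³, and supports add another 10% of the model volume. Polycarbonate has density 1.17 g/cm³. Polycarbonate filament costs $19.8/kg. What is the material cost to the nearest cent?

$3.28

Volume inside the shell = 355 − 78.2 = 276.8 cm³.
Infill deposited = 0.10 × 276.8, so 27.68 cm³.
Support: 0.10 × 355 → 35.5 cm³.
Deposited volume: 78.2 + 27.68 + 35.5 → 141.38 cm³.
Mass = 141.38 × 1.17 = 165.4146 g.
At $19.8/kg: 165.4146/1000 × 19.8 = $3.28.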